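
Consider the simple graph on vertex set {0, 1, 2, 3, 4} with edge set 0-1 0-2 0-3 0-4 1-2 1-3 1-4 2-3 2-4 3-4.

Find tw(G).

4

A width-4 tree decomposition is:
Bags: B1 = {0, 1, 2, 3, 4}
Tree: (single bag)
With just one bag of size 5, the width is 5 − 1 = 4, so tw(G) ≤ 4. Conversely, {0, 1, 2, 3, 4} is a clique of size 5, and the vertices of any clique must share a bag in every tree decomposition; so some bag has ≥ 5 vertices and tw(G) ≥ 4. Hence tw(G) = 4 exactly.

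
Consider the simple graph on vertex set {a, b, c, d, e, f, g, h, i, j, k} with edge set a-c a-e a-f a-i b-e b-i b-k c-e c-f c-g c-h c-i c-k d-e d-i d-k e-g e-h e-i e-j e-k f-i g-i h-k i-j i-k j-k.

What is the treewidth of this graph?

A width-3 tree decomposition is:
Bags: B1 = {c, e, i, k}  B2 = {a, c, e, i}  B3 = {e, i, j, k}  B4 = {a, c, f, i}  B5 = {b, e, i, k}  B6 = {c, e, g, i}  B7 = {c, e, h, k}  B8 = {d, e, i, k}
Tree: B1–B2, B1–B3, B2–B4, B1–B5, B2–B6, B1–B7, B1–B8
Every bag has size at most 4, so the width is 4 − 1 = 3 and tw(G) ≤ 3. On the other hand G contains the 4-clique {c, e, h, k}. A clique must lie in a single bag of any decomposition, so no decomposition can have width below 3. The upper and lower bounds meet at 3, so that is the treewidth.

3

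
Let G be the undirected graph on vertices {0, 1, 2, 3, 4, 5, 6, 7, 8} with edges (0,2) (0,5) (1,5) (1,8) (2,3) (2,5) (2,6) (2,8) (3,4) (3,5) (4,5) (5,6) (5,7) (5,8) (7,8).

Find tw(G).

A width-2 tree decomposition is:
Bags: B1 = {1, 5, 8}  B2 = {2, 5, 8}  B3 = {2, 5, 6}  B4 = {2, 3, 5}  B5 = {3, 4, 5}  B6 = {5, 7, 8}  B7 = {0, 2, 5}
Tree: B1–B2, B2–B3, B3–B4, B4–B5, B1–B6, B4–B7
The largest bag has 3 vertices, giving width 2; this decomposition certifies tw(G) ≤ 2. On the other hand G contains the 3-clique {1, 5, 8}. A clique must lie in a single bag of any decomposition, so no decomposition can have width below 2. Combining the bounds, tw(G) = 2.

2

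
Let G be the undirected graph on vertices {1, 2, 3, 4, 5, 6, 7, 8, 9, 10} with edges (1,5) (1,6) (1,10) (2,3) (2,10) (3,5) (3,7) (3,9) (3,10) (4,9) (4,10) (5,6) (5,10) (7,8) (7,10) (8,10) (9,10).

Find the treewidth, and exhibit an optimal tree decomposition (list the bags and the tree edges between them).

Treewidth 2.
Bags: B1 = {3, 7, 10}  B2 = {3, 5, 10}  B3 = {3, 9, 10}  B4 = {4, 9, 10}  B5 = {7, 8, 10}  B6 = {1, 5, 10}  B7 = {1, 5, 6}  B8 = {2, 3, 10}
Tree: B1–B2, B1–B3, B3–B4, B1–B5, B2–B6, B6–B7, B1–B8

Every bag has size at most 3, so the width is 3 − 1 = 2 and tw(G) ≤ 2. Conversely, {7, 8, 10} is a clique of size 3, and the vertices of any clique must share a bag in every tree decomposition; so some bag has ≥ 3 vertices and tw(G) ≥ 2. Hence tw(G) = 2 exactly.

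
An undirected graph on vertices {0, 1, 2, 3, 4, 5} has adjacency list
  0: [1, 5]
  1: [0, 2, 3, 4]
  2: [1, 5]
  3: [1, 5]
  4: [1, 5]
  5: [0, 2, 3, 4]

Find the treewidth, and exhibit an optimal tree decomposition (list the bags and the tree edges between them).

Treewidth 2.
One such decomposition:
Bags: B1 = {0, 1, 5}  B2 = {1, 2, 5}  B3 = {1, 4, 5}  B4 = {1, 3, 5}
Tree: B1–B2, B2–B3, B3–B4

Every bag has size at most 3, so the width is 3 − 1 = 2 and tw(G) ≤ 2. The edges 0–5–2–1–0 form a cycle, so G is not a tree and its treewidth is at least 2. Hence tw(G) = 2 exactly.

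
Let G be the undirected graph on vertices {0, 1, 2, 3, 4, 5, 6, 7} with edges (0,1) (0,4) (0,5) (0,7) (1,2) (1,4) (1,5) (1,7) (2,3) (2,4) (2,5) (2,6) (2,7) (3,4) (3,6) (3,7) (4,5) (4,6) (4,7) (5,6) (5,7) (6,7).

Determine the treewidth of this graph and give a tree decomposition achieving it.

Treewidth 4.
One optimal decomposition is:
Bags: B1 = {2, 4, 5, 6, 7}  B2 = {2, 3, 4, 6, 7}  B3 = {1, 2, 4, 5, 7}  B4 = {0, 1, 4, 5, 7}
Tree: B1–B2, B1–B3, B3–B4

Every bag has size at most 5, so the width is 5 − 1 = 4 and tw(G) ≤ 4. On the other hand G contains the 5-clique {0, 1, 4, 5, 7}. A clique must lie in a single bag of any decomposition, so no decomposition can have width below 4. The upper and lower bounds meet at 4, so that is the treewidth.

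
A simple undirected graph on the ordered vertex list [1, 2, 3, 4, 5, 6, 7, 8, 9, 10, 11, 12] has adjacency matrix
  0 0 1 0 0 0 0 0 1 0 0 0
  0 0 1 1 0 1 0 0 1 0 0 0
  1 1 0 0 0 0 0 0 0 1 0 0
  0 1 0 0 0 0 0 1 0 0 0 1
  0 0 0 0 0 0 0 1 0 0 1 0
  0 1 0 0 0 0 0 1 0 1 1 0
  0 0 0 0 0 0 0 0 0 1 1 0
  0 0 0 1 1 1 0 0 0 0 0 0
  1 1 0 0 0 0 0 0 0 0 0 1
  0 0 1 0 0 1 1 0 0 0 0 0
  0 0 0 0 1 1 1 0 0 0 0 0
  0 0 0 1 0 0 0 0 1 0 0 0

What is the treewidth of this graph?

3

A width-3 tree decomposition is:
Bags: B1 = {1, 3, 9, 12}  B2 = {2, 3, 9, 12}  B3 = {2, 3, 4, 12}  B4 = {2, 3, 4, 10}  B5 = {2, 4, 6, 10}  B6 = {4, 6, 8, 10}  B7 = {6, 7, 8, 10}  B8 = {6, 7, 8, 11}  B9 = {5, 7, 8, 11}
Tree: B1–B2, B2–B3, B3–B4, B4–B5, B5–B6, B6–B7, B7–B8, B8–B9
The largest bag has 4 vertices, giving width 3; this decomposition certifies tw(G) ≤ 3. For the lower bound: the 4 vertex sets {1,9,12}, {3}, {2}, {4,6,8,10} are disjoint, each induces a connected subgraph, and every pair is joined by at least one edge of G. Contracting each set to a single vertex therefore yields K_{4} as a minor, and since treewidth is minor-monotone, tw(G) ≥ tw(K_{4}) = 3. Hence tw(G) = 3 exactly.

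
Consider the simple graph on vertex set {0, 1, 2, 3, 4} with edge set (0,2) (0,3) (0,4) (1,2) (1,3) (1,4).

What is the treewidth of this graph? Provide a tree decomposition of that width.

Every bag has size at most 3, so the width is 3 − 1 = 2 and tw(G) ≤ 2. Since 4–0–3–1–4 is a cycle in G, G is not acyclic. Forests are exactly the graphs of treewidth ≤ 1, so tw(G) ≥ 2. Therefore the treewidth is 2.

Treewidth 2.
One optimal decomposition is:
Bags: B1 = {0, 1, 4}  B2 = {0, 1, 3}  B3 = {0, 1, 2}
Tree: B1–B2, B2–B3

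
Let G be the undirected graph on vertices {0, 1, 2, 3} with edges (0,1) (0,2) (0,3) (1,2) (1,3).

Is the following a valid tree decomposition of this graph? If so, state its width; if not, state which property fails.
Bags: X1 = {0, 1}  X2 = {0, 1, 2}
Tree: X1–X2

A tree decomposition must satisfy three properties: every vertex lies in some bag; for every edge, both endpoints lie together in some bag; and for every vertex, the bags containing it form a connected subtree. Here vertex 3 appears in no bag, so the decomposition is invalid.

No — vertex 3 appears in no bag.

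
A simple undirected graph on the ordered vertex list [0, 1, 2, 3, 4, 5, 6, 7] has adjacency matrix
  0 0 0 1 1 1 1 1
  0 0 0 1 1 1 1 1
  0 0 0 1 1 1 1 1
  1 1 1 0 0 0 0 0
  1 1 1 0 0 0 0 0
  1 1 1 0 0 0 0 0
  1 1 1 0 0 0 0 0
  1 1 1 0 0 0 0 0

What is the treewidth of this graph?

A width-3 tree decomposition is:
Bags: B1 = {0, 1, 2, 7}  B2 = {0, 1, 2, 6}  B3 = {0, 1, 2, 4}  B4 = {0, 1, 2, 3}  B5 = {0, 1, 2, 5}
Tree: B1–B2, B2–B3, B3–B4, B4–B5
Each bag holds 4 vertices, so the decomposition has width 3, which upper-bounds the treewidth. For the lower bound: the 4 vertex sets {2,7}, {0,6}, {1}, {4} are disjoint, each induces a connected subgraph, and every pair is joined by at least one edge of G. Contracting each set to a single vertex therefore yields K_{4} as a minor, and since treewidth is minor-monotone, tw(G) ≥ tw(K_{4}) = 3. Combining the bounds, tw(G) = 3.

3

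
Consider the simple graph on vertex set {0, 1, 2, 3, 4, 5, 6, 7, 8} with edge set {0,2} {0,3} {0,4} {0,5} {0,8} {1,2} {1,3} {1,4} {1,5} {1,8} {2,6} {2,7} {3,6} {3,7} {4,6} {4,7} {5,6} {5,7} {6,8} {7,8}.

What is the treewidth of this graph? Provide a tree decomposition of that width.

The largest bag has 5 vertices, giving width 4; this decomposition certifies tw(G) ≤ 4. For the lower bound: the 5 vertex sets {0,8}, {3,6}, {1,2}, {7}, {5} are disjoint, each induces a connected subgraph, and every pair is joined by at least one edge of G. Contracting each set to a single vertex therefore yields K_{5} as a minor, and since treewidth is minor-monotone, tw(G) ≥ tw(K_{5}) = 4. The upper and lower bounds meet at 4, so that is the treewidth.

Treewidth 4.
One such decomposition:
Bags: B1 = {0, 1, 6, 7, 8}  B2 = {0, 1, 3, 6, 7}  B3 = {0, 1, 2, 6, 7}  B4 = {0, 1, 5, 6, 7}  B5 = {0, 1, 4, 6, 7}
Tree: B1–B2, B2–B3, B3–B4, B4–B5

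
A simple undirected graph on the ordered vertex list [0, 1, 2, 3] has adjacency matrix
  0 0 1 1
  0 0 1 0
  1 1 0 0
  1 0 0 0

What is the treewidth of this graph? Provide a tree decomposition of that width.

Treewidth 1.
One such decomposition:
Bags: B1 = {0, 3}  B2 = {0, 2}  B3 = {1, 2}
Tree: B1–B2, B2–B3

Each bag holds 2 vertices, so the decomposition has width 1, which upper-bounds the treewidth. Any graph with an edge has treewidth ≥ 1, and G has the edge 3–0. Combining the bounds, tw(G) = 1.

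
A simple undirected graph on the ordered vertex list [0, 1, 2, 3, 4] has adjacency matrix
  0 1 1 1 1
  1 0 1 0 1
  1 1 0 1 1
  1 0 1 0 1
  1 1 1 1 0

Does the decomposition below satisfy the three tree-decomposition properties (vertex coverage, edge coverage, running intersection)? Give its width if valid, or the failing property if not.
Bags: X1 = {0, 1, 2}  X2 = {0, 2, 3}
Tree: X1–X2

No — vertex 4 appears in no bag.

A tree decomposition must satisfy three properties: every vertex lies in some bag; for every edge, both endpoints lie together in some bag; and for every vertex, the bags containing it form a connected subtree. Here vertex 4 appears in no bag, so the decomposition is invalid.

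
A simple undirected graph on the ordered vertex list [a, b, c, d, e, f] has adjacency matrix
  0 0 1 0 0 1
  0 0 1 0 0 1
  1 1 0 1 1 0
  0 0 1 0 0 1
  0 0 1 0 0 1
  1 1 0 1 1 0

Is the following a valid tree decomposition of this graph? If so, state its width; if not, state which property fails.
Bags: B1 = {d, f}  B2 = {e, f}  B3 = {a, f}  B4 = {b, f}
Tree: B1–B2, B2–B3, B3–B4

A tree decomposition must satisfy three properties: every vertex lies in some bag; for every edge, both endpoints lie together in some bag; and for every vertex, the bags containing it form a connected subtree. Here vertex c appears in no bag, so the decomposition is invalid.

No — vertex c appears in no bag.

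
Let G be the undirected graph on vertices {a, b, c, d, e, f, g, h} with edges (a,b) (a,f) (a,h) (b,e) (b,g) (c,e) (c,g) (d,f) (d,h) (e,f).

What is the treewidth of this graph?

A width-2 tree decomposition is:
Bags: B1 = {c, e, g}  B2 = {b, e, g}  B3 = {b, e, f}  B4 = {a, b, f}  B5 = {a, d, f}  B6 = {a, d, h}
Tree: B1–B2, B2–B3, B3–B4, B4–B5, B5–B6
Each bag holds 3 vertices, so the decomposition has width 2, which upper-bounds the treewidth. For the lower bound, G contains the cycle c–g–b–e–c, so G is not a forest; only forests have treewidth ≤ 1, hence tw(G) ≥ 2. Therefore the treewidth is 2.

2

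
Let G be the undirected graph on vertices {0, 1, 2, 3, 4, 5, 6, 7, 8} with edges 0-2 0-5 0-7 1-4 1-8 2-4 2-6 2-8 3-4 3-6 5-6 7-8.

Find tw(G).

3

A width-3 tree decomposition is:
Bags: B1 = {3, 4, 5, 6}  B2 = {2, 4, 5, 6}  B3 = {0, 2, 4, 5}  B4 = {0, 1, 2, 4}  B5 = {0, 1, 2, 8}  B6 = {0, 1, 7, 8}
Tree: B1–B2, B2–B3, B3–B4, B4–B5, B5–B6
Every bag has size at most 4, so the width is 4 − 1 = 3 and tw(G) ≤ 3. For the lower bound: the 4 vertex sets {3,5,6}, {4}, {2}, {0,1,7,8} are disjoint, each induces a connected subgraph, and every pair is joined by at least one edge of G. Contracting each set to a single vertex therefore yields K_{4} as a minor, and since treewidth is minor-monotone, tw(G) ≥ tw(K_{4}) = 3. Therefore the treewidth is 3.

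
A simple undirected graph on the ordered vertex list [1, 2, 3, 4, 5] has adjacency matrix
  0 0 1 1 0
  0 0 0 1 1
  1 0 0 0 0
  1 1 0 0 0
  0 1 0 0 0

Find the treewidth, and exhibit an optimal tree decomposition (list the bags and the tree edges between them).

The largest bag has 2 vertices, giving width 1; this decomposition certifies tw(G) ≤ 1. Any graph with an edge has treewidth ≥ 1, and G has the edge 3–1. Combining the bounds, tw(G) = 1.

Treewidth 1.
One optimal decomposition is:
Bags: B1 = {1, 3}  B2 = {1, 4}  B3 = {2, 4}  B4 = {2, 5}
Tree: B1–B2, B2–B3, B3–B4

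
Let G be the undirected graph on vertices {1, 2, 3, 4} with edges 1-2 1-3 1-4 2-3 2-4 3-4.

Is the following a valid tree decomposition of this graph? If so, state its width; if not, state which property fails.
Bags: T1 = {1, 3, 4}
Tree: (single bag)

No — vertex 2 appears in no bag.

A tree decomposition must satisfy three properties: every vertex lies in some bag; for every edge, both endpoints lie together in some bag; and for every vertex, the bags containing it form a connected subtree. Here vertex 2 appears in no bag, so the decomposition is invalid.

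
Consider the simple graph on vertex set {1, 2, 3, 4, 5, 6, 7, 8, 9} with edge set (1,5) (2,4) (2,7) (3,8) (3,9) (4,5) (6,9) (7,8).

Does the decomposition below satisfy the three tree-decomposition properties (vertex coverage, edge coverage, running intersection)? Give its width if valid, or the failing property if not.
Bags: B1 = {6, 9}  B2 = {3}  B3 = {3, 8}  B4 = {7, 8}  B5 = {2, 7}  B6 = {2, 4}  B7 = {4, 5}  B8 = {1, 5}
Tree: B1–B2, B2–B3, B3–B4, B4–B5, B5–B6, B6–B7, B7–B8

A tree decomposition must satisfy three properties: every vertex lies in some bag; for every edge, both endpoints lie together in some bag; and for every vertex, the bags containing it form a connected subtree. Here edge (9,3) lies in no bag, so the decomposition is invalid.

No — edge (9,3) lies in no bag.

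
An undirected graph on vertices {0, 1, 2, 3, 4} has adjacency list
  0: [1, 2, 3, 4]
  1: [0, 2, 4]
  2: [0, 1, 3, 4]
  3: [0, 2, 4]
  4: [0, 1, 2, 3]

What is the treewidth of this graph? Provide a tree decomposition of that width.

Every bag has size at most 4, so the width is 4 − 1 = 3 and tw(G) ≤ 3. For the lower bound, the 4 vertices {0, 1, 2, 4} are pairwise adjacent, and any tree decomposition puts a clique entirely inside one bag — forcing width ≥ 3. The upper and lower bounds meet at 3, so that is the treewidth.

Treewidth 3.
One such decomposition:
Bags: B1 = {0, 2, 3, 4}  B2 = {0, 1, 2, 4}
Tree: B1–B2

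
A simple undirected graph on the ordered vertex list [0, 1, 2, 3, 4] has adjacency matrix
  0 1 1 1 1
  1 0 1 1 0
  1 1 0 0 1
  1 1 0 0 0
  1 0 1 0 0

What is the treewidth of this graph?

A width-2 tree decomposition is:
Bags: B1 = {0, 1, 3}  B2 = {0, 1, 2}  B3 = {0, 2, 4}
Tree: B1–B2, B2–B3
Each bag holds 3 vertices, so the decomposition has width 2, which upper-bounds the treewidth. Conversely, {0, 1, 2} is a clique of size 3, and the vertices of any clique must share a bag in every tree decomposition; so some bag has ≥ 3 vertices and tw(G) ≥ 2. Combining the bounds, tw(G) = 2.

2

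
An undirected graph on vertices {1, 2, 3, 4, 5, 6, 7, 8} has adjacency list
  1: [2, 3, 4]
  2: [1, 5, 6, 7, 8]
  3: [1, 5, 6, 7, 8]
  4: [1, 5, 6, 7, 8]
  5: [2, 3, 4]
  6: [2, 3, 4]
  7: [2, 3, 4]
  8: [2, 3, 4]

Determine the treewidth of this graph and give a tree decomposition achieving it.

Every bag has size at most 4, so the width is 4 − 1 = 3 and tw(G) ≤ 3. For the lower bound: the 4 vertex sets {4,8}, {2,6}, {3}, {1} are disjoint, each induces a connected subgraph, and every pair is joined by at least one edge of G. Contracting each set to a single vertex therefore yields K_{4} as a minor, and since treewidth is minor-monotone, tw(G) ≥ tw(K_{4}) = 3. Therefore the treewidth is 3.

Treewidth 3.
Bags: B1 = {2, 3, 4, 8}  B2 = {2, 3, 4, 6}  B3 = {1, 2, 3, 4}  B4 = {2, 3, 4, 7}  B5 = {2, 3, 4, 5}
Tree: B1–B2, B2–B3, B3–B4, B4–B5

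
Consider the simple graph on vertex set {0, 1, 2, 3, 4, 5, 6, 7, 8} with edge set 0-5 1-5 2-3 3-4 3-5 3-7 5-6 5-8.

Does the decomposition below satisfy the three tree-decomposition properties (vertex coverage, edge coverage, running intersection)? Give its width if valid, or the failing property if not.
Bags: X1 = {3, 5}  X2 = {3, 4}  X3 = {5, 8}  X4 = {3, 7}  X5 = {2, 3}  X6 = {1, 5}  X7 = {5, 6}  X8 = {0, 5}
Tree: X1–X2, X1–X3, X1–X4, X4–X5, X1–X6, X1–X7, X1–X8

Yes; width 1.

Checking the three conditions: (i) the bags cover all of {0, 1, 2, 3, 4, 5, 6, 7, 8}; (ii) for each edge, some bag contains both endpoints; (iii) the bags containing any fixed vertex form a subtree. All hold, so the decomposition is valid with width 2 − 1 = 1.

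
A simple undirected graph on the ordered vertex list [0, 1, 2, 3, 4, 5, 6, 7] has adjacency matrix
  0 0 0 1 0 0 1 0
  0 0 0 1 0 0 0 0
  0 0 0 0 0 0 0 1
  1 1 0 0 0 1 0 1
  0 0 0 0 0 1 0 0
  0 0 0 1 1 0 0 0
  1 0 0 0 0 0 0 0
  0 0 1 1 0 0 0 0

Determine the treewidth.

A width-1 tree decomposition is:
Bags: B1 = {0, 3}  B2 = {3, 7}  B3 = {0, 6}  B4 = {1, 3}  B5 = {3, 5}  B6 = {4, 5}  B7 = {2, 7}
Tree: B1–B2, B1–B3, B1–B4, B1–B5, B5–B6, B2–B7
Each bag holds 2 vertices, so the decomposition has width 1, which upper-bounds the treewidth. Since G has at least one edge (e.g. 0–3), it is not an edgeless graph, so tw(G) ≥ 1. Combining the bounds, tw(G) = 1.

1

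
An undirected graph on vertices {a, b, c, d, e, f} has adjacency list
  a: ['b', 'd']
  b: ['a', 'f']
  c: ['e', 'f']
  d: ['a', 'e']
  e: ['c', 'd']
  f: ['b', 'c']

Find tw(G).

A width-2 tree decomposition is:
Bags: B1 = {b, c, f}  B2 = {b, c, e}  B3 = {b, d, e}  B4 = {a, b, d}
Tree: B1–B2, B2–B3, B3–B4
Each bag holds 3 vertices, so the decomposition has width 2, which upper-bounds the treewidth. For the lower bound, G contains the cycle b–f–c–e–d–a–b, so G is not a forest; only forests have treewidth ≤ 1, hence tw(G) ≥ 2. The upper and lower bounds meet at 2, so that is the treewidth.

2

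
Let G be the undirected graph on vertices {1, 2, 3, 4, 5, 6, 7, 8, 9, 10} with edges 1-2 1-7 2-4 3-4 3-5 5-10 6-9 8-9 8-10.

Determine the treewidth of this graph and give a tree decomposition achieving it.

The largest bag has 2 vertices, giving width 1; this decomposition certifies tw(G) ≤ 1. Any graph with an edge has treewidth ≥ 1, and G has the edge 6–9. Hence tw(G) = 1 exactly.

Treewidth 1.
Bags: B1 = {6, 9}  B2 = {8, 9}  B3 = {8, 10}  B4 = {5, 10}  B5 = {3, 5}  B6 = {3, 4}  B7 = {2, 4}  B8 = {1, 2}  B9 = {1, 7}
Tree: B1–B2, B2–B3, B3–B4, B4–B5, B5–B6, B6–B7, B7–B8, B8–B9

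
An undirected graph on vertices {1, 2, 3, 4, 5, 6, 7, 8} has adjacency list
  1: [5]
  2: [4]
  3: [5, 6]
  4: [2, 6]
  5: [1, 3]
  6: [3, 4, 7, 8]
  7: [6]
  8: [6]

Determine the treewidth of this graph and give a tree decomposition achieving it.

The largest bag has 2 vertices, giving width 1; this decomposition certifies tw(G) ≤ 1. G has an edge, so its treewidth is at least 1. The upper and lower bounds meet at 1, so that is the treewidth.

Treewidth 1.
One such decomposition:
Bags: B1 = {3, 6}  B2 = {4, 6}  B3 = {6, 7}  B4 = {3, 5}  B5 = {1, 5}  B6 = {2, 4}  B7 = {6, 8}
Tree: B1–B2, B1–B3, B1–B4, B4–B5, B2–B6, B1–B7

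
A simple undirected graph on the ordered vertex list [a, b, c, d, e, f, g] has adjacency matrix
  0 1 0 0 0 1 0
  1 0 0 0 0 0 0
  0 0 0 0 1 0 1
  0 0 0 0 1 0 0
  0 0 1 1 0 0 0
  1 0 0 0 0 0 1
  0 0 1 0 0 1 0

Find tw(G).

1

A width-1 tree decomposition is:
Bags: B1 = {d, e}  B2 = {c, e}  B3 = {c, g}  B4 = {f, g}  B5 = {a, f}  B6 = {a, b}
Tree: B1–B2, B2–B3, B3–B4, B4–B5, B5–B6
The largest bag has 2 vertices, giving width 1; this decomposition certifies tw(G) ≤ 1. Since G has at least one edge (e.g. d–e), it is not an edgeless graph, so tw(G) ≥ 1. Combining the bounds, tw(G) = 1.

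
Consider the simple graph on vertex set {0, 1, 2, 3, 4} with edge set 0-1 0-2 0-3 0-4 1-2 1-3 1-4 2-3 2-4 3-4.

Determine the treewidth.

A width-4 tree decomposition is:
Bags: B1 = {0, 1, 2, 3, 4}
Tree: (single bag)
With just one bag of size 5, the width is 5 − 1 = 4, so tw(G) ≤ 4. For the lower bound, the 5 vertices {0, 1, 2, 3, 4} are pairwise adjacent, and any tree decomposition puts a clique entirely inside one bag — forcing width ≥ 4. Combining the bounds, tw(G) = 4.

4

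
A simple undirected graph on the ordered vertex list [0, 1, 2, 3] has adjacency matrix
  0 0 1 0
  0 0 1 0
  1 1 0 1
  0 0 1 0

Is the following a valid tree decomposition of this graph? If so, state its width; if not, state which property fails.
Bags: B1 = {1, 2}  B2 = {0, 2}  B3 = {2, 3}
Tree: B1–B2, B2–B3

Yes; width 1.

Checking the three conditions: (i) the bags cover all of {0, 1, 2, 3}; (ii) for each edge, some bag contains both endpoints; (iii) the bags containing any fixed vertex form a subtree. All hold, so the decomposition is valid with width 2 − 1 = 1.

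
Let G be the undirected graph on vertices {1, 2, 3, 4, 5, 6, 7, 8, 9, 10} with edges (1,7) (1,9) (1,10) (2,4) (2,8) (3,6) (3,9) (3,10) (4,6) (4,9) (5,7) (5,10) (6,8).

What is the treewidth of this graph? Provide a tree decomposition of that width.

The largest bag has 3 vertices, giving width 2; this decomposition certifies tw(G) ≤ 2. Since 2–8–6–4–2 is a cycle in G, G is not acyclic. Forests are exactly the graphs of treewidth ≤ 1, so tw(G) ≥ 2. Hence tw(G) = 2 exactly.

Treewidth 2.
One optimal decomposition is:
Bags: B1 = {2, 4, 8}  B2 = {4, 6, 8}  B3 = {4, 6, 9}  B4 = {3, 6, 9}  B5 = {1, 3, 9}  B6 = {1, 3, 10}  B7 = {1, 7, 10}  B8 = {5, 7, 10}
Tree: B1–B2, B2–B3, B3–B4, B4–B5, B5–B6, B6–B7, B7–B8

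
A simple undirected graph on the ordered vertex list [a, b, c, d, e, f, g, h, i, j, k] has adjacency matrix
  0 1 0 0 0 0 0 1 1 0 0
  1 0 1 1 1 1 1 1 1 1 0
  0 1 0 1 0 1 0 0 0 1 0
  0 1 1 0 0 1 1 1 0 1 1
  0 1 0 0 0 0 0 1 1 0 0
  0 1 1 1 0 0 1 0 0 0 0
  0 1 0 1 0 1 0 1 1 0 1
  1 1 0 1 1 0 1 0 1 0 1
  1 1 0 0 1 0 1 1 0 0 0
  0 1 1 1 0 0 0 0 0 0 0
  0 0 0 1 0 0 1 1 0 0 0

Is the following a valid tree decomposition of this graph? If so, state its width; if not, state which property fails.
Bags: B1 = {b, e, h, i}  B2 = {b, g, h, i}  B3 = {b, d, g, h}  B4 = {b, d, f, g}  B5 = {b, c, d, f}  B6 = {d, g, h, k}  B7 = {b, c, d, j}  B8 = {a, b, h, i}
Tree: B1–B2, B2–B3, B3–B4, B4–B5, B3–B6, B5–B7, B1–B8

Yes; width 3.

Vertex coverage: the bags together contain {a, b, c, d, e, f, g, h, i, j, k}, the full vertex set. Edge coverage: each edge of G has both endpoints in at least one bag. Running intersection: for every vertex, the bags containing it form a connected subtree. All three properties hold, so this is a valid tree decomposition of width max|bag| − 1 = 3, and hence tw(G) ≤ 3.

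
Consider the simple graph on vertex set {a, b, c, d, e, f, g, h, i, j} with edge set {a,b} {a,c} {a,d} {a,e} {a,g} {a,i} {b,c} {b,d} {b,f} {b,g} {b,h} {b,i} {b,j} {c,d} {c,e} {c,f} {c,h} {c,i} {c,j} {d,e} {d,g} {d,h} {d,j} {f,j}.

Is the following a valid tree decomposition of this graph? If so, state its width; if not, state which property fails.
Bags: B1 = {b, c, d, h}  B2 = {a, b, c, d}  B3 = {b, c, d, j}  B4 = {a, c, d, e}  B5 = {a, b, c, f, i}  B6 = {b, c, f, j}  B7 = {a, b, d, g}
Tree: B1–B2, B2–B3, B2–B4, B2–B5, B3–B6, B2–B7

No — bags containing vertex f are not connected in the tree.

A tree decomposition must satisfy three properties: every vertex lies in some bag; for every edge, both endpoints lie together in some bag; and for every vertex, the bags containing it form a connected subtree. Here bags containing vertex f are not connected in the tree, so the decomposition is invalid.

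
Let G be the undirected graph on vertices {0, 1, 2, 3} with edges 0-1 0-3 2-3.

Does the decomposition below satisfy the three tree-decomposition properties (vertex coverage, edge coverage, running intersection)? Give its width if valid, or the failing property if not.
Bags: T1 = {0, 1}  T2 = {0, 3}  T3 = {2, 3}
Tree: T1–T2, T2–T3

Checking the three conditions: (i) the bags cover all of {0, 1, 2, 3}; (ii) for each edge, some bag contains both endpoints; (iii) the bags containing any fixed vertex form a subtree. All hold, so the decomposition is valid with width 2 − 1 = 1.

Yes; width 1.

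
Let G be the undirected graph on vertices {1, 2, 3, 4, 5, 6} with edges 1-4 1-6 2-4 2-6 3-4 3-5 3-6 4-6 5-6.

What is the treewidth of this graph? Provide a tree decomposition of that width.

Every bag has size at most 3, so the width is 3 − 1 = 2 and tw(G) ≤ 2. On the other hand G contains the 3-clique {1, 4, 6}. A clique must lie in a single bag of any decomposition, so no decomposition can have width below 2. Combining the bounds, tw(G) = 2.

Treewidth 2.
One such decomposition:
Bags: B1 = {3, 4, 6}  B2 = {2, 4, 6}  B3 = {1, 4, 6}  B4 = {3, 5, 6}
Tree: B1–B2, B1–B3, B1–B4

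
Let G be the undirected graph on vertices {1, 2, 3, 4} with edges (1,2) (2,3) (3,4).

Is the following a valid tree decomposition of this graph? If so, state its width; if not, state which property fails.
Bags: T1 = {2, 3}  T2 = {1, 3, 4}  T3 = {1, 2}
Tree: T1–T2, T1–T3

A tree decomposition must satisfy three properties: every vertex lies in some bag; for every edge, both endpoints lie together in some bag; and for every vertex, the bags containing it form a connected subtree. Here bags containing vertex 1 are not connected in the tree, so the decomposition is invalid.

No — bags containing vertex 1 are not connected in the tree.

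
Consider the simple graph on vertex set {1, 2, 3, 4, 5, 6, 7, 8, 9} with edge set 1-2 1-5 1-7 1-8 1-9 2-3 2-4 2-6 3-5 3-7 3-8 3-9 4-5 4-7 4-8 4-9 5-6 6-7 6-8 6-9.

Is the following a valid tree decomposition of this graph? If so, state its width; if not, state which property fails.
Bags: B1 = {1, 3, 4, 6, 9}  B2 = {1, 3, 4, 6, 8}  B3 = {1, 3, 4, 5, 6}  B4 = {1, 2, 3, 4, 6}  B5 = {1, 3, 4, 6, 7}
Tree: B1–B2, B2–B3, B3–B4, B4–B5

Vertex coverage: the bags together contain {1, 2, 3, 4, 5, 6, 7, 8, 9}, the full vertex set. Edge coverage: each edge of G has both endpoints in at least one bag. Running intersection: for every vertex, the bags containing it form a connected subtree. All three properties hold, so this is a valid tree decomposition of width max|bag| − 1 = 4, and hence tw(G) ≤ 4.

Yes; width 4.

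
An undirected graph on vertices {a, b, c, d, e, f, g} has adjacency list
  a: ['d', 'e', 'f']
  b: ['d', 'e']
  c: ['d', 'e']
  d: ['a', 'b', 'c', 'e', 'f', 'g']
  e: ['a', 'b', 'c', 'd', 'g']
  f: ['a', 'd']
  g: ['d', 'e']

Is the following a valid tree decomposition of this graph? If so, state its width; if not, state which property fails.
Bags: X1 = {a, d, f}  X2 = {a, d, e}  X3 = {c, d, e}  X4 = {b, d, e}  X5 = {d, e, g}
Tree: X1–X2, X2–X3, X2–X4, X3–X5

Checking the three conditions: (i) the bags cover all of {a, b, c, d, e, f, g}; (ii) for each edge, some bag contains both endpoints; (iii) the bags containing any fixed vertex form a subtree. All hold, so the decomposition is valid with width 3 − 1 = 2.

Yes; width 2.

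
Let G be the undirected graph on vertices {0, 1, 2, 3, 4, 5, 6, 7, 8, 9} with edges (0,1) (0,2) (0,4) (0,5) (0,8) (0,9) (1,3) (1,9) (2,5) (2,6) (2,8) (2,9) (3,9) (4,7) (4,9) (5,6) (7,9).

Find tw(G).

2

A width-2 tree decomposition is:
Bags: B1 = {0, 1, 9}  B2 = {0, 2, 9}  B3 = {0, 2, 5}  B4 = {0, 2, 8}  B5 = {1, 3, 9}  B6 = {2, 5, 6}  B7 = {0, 4, 9}  B8 = {4, 7, 9}
Tree: B1–B2, B2–B3, B3–B4, B1–B5, B3–B6, B1–B7, B7–B8
Every bag has size at most 3, so the width is 3 − 1 = 2 and tw(G) ≤ 2. On the other hand G contains the 3-clique {0, 1, 9}. A clique must lie in a single bag of any decomposition, so no decomposition can have width below 2. The upper and lower bounds meet at 2, so that is the treewidth.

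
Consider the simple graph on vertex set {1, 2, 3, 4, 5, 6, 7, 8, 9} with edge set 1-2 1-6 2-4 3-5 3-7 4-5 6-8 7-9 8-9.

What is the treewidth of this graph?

2

A width-2 tree decomposition is:
Bags: B1 = {2, 4, 5}  B2 = {1, 2, 5}  B3 = {1, 5, 6}  B4 = {5, 6, 8}  B5 = {5, 8, 9}  B6 = {5, 7, 9}  B7 = {3, 5, 7}
Tree: B1–B2, B2–B3, B3–B4, B4–B5, B5–B6, B6–B7
Each bag holds 3 vertices, so the decomposition has width 2, which upper-bounds the treewidth. For the lower bound, G contains the cycle 5–4–2–1–6–8–9–7–3–5, so G is not a forest; only forests have treewidth ≤ 1, hence tw(G) ≥ 2. Hence tw(G) = 2 exactly.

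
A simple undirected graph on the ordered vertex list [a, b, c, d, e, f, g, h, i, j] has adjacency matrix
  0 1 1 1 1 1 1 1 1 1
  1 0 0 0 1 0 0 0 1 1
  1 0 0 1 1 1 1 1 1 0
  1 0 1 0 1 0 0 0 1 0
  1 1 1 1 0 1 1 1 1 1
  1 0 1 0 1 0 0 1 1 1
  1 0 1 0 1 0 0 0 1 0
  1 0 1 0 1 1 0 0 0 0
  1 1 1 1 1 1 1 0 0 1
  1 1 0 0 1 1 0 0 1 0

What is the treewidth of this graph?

4

A width-4 tree decomposition is:
Bags: B1 = {a, c, e, f, i}  B2 = {a, e, f, i, j}  B3 = {a, c, e, f, h}  B4 = {a, b, e, i, j}  B5 = {a, c, e, g, i}  B6 = {a, c, d, e, i}
Tree: B1–B2, B1–B3, B2–B4, B1–B5, B1–B6
Every bag has size at most 5, so the width is 5 − 1 = 4 and tw(G) ≤ 4. On the other hand G contains the 5-clique {a, c, e, f, h}. A clique must lie in a single bag of any decomposition, so no decomposition can have width below 4. The upper and lower bounds meet at 4, so that is the treewidth.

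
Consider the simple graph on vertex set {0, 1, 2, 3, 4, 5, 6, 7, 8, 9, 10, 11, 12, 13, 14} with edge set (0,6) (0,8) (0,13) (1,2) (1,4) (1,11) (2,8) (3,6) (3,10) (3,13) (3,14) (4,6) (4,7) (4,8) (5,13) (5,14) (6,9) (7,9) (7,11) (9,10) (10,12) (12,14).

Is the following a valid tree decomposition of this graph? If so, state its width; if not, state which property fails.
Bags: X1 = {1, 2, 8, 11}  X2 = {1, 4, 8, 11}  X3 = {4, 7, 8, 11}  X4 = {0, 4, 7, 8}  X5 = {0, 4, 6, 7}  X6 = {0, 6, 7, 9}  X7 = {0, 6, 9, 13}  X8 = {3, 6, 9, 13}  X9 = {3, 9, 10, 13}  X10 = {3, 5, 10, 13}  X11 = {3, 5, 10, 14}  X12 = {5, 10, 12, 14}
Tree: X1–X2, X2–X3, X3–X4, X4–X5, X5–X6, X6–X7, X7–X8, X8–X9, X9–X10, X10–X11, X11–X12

Yes; width 3.

Checking the three conditions: (i) the bags cover all of {0, 1, 2, 3, 4, 5, 6, 7, 8, 9, 10, 11, 12, 13, 14}; (ii) for each edge, some bag contains both endpoints; (iii) the bags containing any fixed vertex form a subtree. All hold, so the decomposition is valid with width 4 − 1 = 3.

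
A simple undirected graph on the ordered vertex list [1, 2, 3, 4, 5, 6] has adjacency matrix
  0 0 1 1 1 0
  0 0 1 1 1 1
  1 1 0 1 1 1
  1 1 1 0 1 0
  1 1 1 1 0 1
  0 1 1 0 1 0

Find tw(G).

A width-3 tree decomposition is:
Bags: B1 = {1, 3, 4, 5}  B2 = {2, 3, 4, 5}  B3 = {2, 3, 5, 6}
Tree: B1–B2, B2–B3
The largest bag has 4 vertices, giving width 3; this decomposition certifies tw(G) ≤ 3. Conversely, {1, 3, 4, 5} is a clique of size 4, and the vertices of any clique must share a bag in every tree decomposition; so some bag has ≥ 4 vertices and tw(G) ≥ 3. Therefore the treewidth is 3.

3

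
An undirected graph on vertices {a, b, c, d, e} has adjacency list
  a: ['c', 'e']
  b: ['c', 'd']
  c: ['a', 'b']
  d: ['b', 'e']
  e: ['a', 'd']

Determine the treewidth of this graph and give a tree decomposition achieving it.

Every bag has size at most 3, so the width is 3 − 1 = 2 and tw(G) ≤ 2. Since d–b–c–a–e–d is a cycle in G, G is not acyclic. Forests are exactly the graphs of treewidth ≤ 1, so tw(G) ≥ 2. Combining the bounds, tw(G) = 2.

Treewidth 2.
One optimal decomposition is:
Bags: B1 = {b, c, d}  B2 = {a, c, d}  B3 = {a, d, e}
Tree: B1–B2, B2–B3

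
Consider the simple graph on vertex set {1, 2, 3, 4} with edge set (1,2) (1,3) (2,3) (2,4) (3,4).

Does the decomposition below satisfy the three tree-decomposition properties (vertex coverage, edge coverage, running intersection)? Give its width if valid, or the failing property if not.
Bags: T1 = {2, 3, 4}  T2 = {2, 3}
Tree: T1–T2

A tree decomposition must satisfy three properties: every vertex lies in some bag; for every edge, both endpoints lie together in some bag; and for every vertex, the bags containing it form a connected subtree. Here vertex 1 appears in no bag, so the decomposition is invalid.

No — vertex 1 appears in no bag.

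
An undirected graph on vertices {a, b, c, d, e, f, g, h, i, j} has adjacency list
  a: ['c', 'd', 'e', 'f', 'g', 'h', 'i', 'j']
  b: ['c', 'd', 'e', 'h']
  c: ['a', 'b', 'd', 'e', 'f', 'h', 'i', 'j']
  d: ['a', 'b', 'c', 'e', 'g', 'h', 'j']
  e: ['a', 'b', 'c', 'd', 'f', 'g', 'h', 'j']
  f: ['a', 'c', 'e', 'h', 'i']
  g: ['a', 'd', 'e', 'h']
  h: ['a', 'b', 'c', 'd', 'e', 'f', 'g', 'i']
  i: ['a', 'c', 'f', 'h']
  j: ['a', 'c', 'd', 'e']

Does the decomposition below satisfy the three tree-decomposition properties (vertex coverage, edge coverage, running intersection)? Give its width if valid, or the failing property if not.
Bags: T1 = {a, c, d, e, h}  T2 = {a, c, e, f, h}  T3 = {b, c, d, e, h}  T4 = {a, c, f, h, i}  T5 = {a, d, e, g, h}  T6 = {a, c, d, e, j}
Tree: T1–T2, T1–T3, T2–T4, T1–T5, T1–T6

Yes; width 4.

Every vertex of G appears in some bag (union = {a, b, c, d, e, f, g, h, i, j}); every edge is covered by a bag; and for each vertex v the set of bags containing v is connected in the bag tree. The decomposition is therefore valid. The largest bag has 5 vertices, so the width is 4.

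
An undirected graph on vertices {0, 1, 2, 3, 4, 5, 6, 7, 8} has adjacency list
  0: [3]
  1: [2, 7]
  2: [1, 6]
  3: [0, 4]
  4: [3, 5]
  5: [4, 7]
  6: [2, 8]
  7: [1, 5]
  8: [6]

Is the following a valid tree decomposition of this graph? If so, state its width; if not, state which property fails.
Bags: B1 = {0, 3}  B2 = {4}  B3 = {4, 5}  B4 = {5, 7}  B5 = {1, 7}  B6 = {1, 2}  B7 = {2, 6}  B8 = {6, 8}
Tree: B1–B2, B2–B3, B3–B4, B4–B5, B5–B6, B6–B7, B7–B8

A tree decomposition must satisfy three properties: every vertex lies in some bag; for every edge, both endpoints lie together in some bag; and for every vertex, the bags containing it form a connected subtree. Here edge (3,4) lies in no bag, so the decomposition is invalid.

No — edge (3,4) lies in no bag.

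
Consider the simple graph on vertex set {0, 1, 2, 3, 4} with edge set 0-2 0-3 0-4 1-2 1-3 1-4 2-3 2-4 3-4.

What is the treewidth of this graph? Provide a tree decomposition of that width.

Every bag has size at most 4, so the width is 4 − 1 = 3 and tw(G) ≤ 3. On the other hand G contains the 4-clique {0, 2, 3, 4}. A clique must lie in a single bag of any decomposition, so no decomposition can have width below 3. The upper and lower bounds meet at 3, so that is the treewidth.

Treewidth 3.
One such decomposition:
Bags: B1 = {0, 2, 3, 4}  B2 = {1, 2, 3, 4}
Tree: B1–B2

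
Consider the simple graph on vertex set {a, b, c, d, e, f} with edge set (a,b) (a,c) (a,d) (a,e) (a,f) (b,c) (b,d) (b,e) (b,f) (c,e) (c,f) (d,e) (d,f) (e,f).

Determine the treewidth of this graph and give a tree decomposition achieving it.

Each bag holds 5 vertices, so the decomposition has width 4, which upper-bounds the treewidth. On the other hand G contains the 5-clique {a, b, d, e, f}. A clique must lie in a single bag of any decomposition, so no decomposition can have width below 4. Hence tw(G) = 4 exactly.

Treewidth 4.
Bags: B1 = {a, b, d, e, f}  B2 = {a, b, c, e, f}
Tree: B1–B2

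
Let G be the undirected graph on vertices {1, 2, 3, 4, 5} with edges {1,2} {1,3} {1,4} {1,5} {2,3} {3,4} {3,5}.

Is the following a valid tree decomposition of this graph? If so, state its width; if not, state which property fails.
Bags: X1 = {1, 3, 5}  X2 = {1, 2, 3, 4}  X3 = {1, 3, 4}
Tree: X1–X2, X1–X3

No — bags containing vertex 4 are not connected in the tree.

A tree decomposition must satisfy three properties: every vertex lies in some bag; for every edge, both endpoints lie together in some bag; and for every vertex, the bags containing it form a connected subtree. Here bags containing vertex 4 are not connected in the tree, so the decomposition is invalid.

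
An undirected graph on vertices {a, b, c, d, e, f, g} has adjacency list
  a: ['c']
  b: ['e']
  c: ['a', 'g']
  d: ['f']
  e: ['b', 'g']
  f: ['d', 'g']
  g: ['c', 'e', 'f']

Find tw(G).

A width-1 tree decomposition is:
Bags: B1 = {b, e}  B2 = {e, g}  B3 = {f, g}  B4 = {c, g}  B5 = {d, f}  B6 = {a, c}
Tree: B1–B2, B2–B3, B2–B4, B3–B5, B4–B6
Each bag holds 2 vertices, so the decomposition has width 1, which upper-bounds the treewidth. Since G has at least one edge (e.g. e–b), it is not an edgeless graph, so tw(G) ≥ 1. Hence tw(G) = 1 exactly.

1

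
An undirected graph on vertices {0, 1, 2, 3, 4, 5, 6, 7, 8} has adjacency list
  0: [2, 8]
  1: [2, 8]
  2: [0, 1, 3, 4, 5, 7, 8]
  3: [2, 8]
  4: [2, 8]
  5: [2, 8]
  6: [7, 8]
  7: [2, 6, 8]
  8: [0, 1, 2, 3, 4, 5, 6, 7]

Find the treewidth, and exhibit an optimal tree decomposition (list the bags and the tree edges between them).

Treewidth 2.
One optimal decomposition is:
Bags: B1 = {2, 5, 8}  B2 = {2, 3, 8}  B3 = {1, 2, 8}  B4 = {0, 2, 8}  B5 = {2, 4, 8}  B6 = {2, 7, 8}  B7 = {6, 7, 8}
Tree: B1–B2, B2–B3, B3–B4, B3–B5, B1–B6, B6–B7

Every bag has size at most 3, so the width is 3 − 1 = 2 and tw(G) ≤ 2. For the lower bound, the 3 vertices {0, 2, 8} are pairwise adjacent, and any tree decomposition puts a clique entirely inside one bag — forcing width ≥ 2. Therefore the treewidth is 2.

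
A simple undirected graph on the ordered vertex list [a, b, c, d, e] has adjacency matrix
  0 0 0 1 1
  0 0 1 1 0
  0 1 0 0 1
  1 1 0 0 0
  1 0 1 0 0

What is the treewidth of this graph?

2

A width-2 tree decomposition is:
Bags: B1 = {a, b, d}  B2 = {a, b, c}  B3 = {a, c, e}
Tree: B1–B2, B2–B3
Every bag has size at most 3, so the width is 3 − 1 = 2 and tw(G) ≤ 2. For the lower bound, G contains the cycle a–d–b–c–e–a, so G is not a forest; only forests have treewidth ≤ 1, hence tw(G) ≥ 2. Hence tw(G) = 2 exactly.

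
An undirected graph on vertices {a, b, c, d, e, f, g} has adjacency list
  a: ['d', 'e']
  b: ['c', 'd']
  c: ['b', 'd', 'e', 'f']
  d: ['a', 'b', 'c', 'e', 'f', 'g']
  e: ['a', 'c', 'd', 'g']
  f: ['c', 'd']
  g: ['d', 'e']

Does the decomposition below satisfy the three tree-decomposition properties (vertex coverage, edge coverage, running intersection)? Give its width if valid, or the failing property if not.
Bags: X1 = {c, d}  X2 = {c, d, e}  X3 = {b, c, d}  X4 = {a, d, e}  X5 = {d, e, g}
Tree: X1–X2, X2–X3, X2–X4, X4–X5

No — vertex f appears in no bag.

A tree decomposition must satisfy three properties: every vertex lies in some bag; for every edge, both endpoints lie together in some bag; and for every vertex, the bags containing it form a connected subtree. Here vertex f appears in no bag, so the decomposition is invalid.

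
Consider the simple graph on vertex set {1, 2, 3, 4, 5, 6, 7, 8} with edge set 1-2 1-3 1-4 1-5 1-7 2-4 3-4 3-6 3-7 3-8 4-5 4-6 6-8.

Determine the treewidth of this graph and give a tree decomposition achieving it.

Every bag has size at most 3, so the width is 3 − 1 = 2 and tw(G) ≤ 2. For the lower bound, the 3 vertices {3, 6, 8} are pairwise adjacent, and any tree decomposition puts a clique entirely inside one bag — forcing width ≥ 2. Combining the bounds, tw(G) = 2.

Treewidth 2.
One optimal decomposition is:
Bags: B1 = {3, 4, 6}  B2 = {1, 3, 4}  B3 = {3, 6, 8}  B4 = {1, 4, 5}  B5 = {1, 3, 7}  B6 = {1, 2, 4}
Tree: B1–B2, B1–B3, B2–B4, B2–B5, B2–B6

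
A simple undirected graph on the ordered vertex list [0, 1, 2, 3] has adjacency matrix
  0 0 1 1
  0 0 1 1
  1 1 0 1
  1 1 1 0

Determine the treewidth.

A width-2 tree decomposition is:
Bags: B1 = {0, 2, 3}  B2 = {1, 2, 3}
Tree: B1–B2
Every bag has size at most 3, so the width is 3 − 1 = 2 and tw(G) ≤ 2. Conversely, {0, 2, 3} is a clique of size 3, and the vertices of any clique must share a bag in every tree decomposition; so some bag has ≥ 3 vertices and tw(G) ≥ 2. Hence tw(G) = 2 exactly.

2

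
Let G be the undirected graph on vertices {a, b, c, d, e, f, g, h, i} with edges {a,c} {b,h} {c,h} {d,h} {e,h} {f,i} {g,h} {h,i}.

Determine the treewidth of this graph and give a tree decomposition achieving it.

Treewidth 1.
Bags: B1 = {h, i}  B2 = {c, h}  B3 = {d, h}  B4 = {e, h}  B5 = {b, h}  B6 = {g, h}  B7 = {a, c}  B8 = {f, i}
Tree: B1–B2, B1–B3, B2–B4, B4–B5, B3–B6, B2–B7, B1–B8

Each bag holds 2 vertices, so the decomposition has width 1, which upper-bounds the treewidth. G has an edge, so its treewidth is at least 1. Therefore the treewidth is 1.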